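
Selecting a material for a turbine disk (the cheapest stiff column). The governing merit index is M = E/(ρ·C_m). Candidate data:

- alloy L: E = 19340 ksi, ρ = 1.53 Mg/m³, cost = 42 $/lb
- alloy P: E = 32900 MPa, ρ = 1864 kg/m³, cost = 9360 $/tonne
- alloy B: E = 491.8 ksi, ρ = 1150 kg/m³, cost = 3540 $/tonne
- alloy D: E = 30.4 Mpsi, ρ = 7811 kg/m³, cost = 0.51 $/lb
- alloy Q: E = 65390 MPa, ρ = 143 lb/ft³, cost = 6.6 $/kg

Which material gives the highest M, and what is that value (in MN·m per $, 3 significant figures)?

alloy D, M = 23.9 MN·m per $

After converting to SI:
  alloy L: E = 133.3 GPa, ρ = 1530 kg/m³, cost = 92.59 $/kg
  alloy P: E = 32.90 GPa, ρ = 1864 kg/m³, cost = 9.360 $/kg
  alloy B: E = 3.391 GPa, ρ = 1150 kg/m³, cost = 3.540 $/kg
  alloy D: E = 209.6 GPa, ρ = 7811 kg/m³, cost = 1.124 $/kg
  alloy Q: E = 65.39 GPa, ρ = 2291 kg/m³, cost = 6.600 $/kg
  alloy D: M = 23.9 MN·m per $
  alloy Q: M = 4.33 MN·m per $
  alloy P: M = 1.89 MN·m per $
  alloy L: M = 0.941 MN·m per $
  alloy B: M = 0.833 MN·m per $
The maximum is for alloy D.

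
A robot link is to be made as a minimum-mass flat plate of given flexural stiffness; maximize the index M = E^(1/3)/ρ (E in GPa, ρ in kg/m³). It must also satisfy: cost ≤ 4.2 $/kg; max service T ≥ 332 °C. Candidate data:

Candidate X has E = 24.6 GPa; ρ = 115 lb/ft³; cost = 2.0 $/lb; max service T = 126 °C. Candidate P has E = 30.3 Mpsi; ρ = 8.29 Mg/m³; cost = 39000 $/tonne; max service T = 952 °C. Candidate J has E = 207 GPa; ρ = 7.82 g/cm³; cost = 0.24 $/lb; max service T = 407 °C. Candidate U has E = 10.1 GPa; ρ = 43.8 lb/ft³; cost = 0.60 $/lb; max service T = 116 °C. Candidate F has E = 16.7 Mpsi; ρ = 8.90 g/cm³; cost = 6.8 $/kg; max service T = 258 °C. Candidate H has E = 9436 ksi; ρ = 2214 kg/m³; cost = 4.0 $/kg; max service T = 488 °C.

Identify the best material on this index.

Screen on constraints: cost ≤ 4.2 $/kg; max service T ≥ 332 °C. Survivors: candidate J, candidate H.
In SI units:
  candidate J: E = 207.0 GPa, ρ = 7820 kg/m³
  candidate H: E = 65.06 GPa, ρ = 2214 kg/m³
  candidate H: M = 1.82×10⁻³
  candidate J: M = 0.756×10⁻³
Candidate H has the largest M.

candidate H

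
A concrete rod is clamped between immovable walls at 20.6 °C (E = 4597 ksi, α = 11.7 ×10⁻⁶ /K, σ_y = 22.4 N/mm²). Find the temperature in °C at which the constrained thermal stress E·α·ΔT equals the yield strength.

81.0 °C

E = 4597 ksi = 31.70 GPa.
σ_y = 22.4 N/mm² = 22.40 MPa.
E·α·ΔT = 22.40 MPa ⇒ ΔT = 22.40 / (31.70×10³ × 11.7×10⁻⁶) = 60.40 K.
T = 20.6 + 60.40 = 81.00 °C.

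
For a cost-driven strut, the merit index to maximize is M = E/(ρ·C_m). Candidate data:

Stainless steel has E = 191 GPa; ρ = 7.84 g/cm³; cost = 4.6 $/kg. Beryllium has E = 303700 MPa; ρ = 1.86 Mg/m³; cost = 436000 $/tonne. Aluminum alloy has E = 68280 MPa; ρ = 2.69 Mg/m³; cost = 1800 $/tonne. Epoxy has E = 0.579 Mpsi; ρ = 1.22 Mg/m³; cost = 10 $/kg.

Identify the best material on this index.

aluminum alloy

In SI units:
  stainless steel: E = 191.0 GPa, ρ = 7840 kg/m³, cost = 4.600 $/kg
  beryllium: E = 303.7 GPa, ρ = 1860 kg/m³, cost = 436.0 $/kg
  aluminum alloy: E = 68.28 GPa, ρ = 2690 kg/m³, cost = 1.800 $/kg
  epoxy: E = 3.992 GPa, ρ = 1220 kg/m³, cost = 10.00 $/kg
  aluminum alloy: M = 14.1 MN·m per $
  stainless steel: M = 5.30 MN·m per $
  beryllium: M = 0.374 MN·m per $
  epoxy: M = 0.327 MN·m per $
Aluminum alloy has the largest M.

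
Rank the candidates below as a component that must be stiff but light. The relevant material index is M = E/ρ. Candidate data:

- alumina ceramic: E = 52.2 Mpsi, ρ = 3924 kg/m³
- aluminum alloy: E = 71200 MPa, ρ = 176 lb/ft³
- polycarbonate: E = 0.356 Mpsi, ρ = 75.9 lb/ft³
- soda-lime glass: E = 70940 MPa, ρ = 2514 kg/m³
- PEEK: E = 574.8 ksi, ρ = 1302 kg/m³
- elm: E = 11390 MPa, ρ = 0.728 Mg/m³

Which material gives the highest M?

Convert each candidate to consistent units, then evaluate M:
  alumina ceramic: E = 359.9 GPa, ρ = 3924 kg/m³
  aluminum alloy: E = 71.20 GPa, ρ = 2819 kg/m³
  polycarbonate: E = 2.455 GPa, ρ = 1216 kg/m³
  soda-lime glass: E = 70.94 GPa, ρ = 2514 kg/m³
  PEEK: E = 3.963 GPa, ρ = 1302 kg/m³
  elm: E = 11.39 GPa, ρ = 728.0 kg/m³
  alumina ceramic: M = 91.7 MN·m/kg
  soda-lime glass: M = 28.2 MN·m/kg
  aluminum alloy: M = 25.3 MN·m/kg
  elm: M = 15.6 MN·m/kg
  PEEK: M = 3.04 MN·m/kg
  polycarbonate: M = 2.02 MN·m/kg
Alumina ceramic ranks first.

alumina ceramic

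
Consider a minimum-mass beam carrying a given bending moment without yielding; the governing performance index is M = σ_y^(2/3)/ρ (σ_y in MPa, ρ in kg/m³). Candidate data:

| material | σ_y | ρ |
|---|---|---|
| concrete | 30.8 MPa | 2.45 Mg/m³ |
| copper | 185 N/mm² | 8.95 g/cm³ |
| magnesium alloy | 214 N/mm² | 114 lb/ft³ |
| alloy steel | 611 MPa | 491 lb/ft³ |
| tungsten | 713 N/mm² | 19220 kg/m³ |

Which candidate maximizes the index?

magnesium alloy

In SI units:
  concrete: σ_y = 30.80 MPa, ρ = 2450 kg/m³
  copper: σ_y = 185.0 MPa, ρ = 8950 kg/m³
  magnesium alloy: σ_y = 214.0 MPa, ρ = 1826 kg/m³
  alloy steel: σ_y = 611.0 MPa, ρ = 7865 kg/m³
  tungsten: σ_y = 713.0 MPa, ρ = 19220 kg/m³
  magnesium alloy: M = 19.6×10⁻³
  alloy steel: M = 9.16×10⁻³
  tungsten: M = 4.15×10⁻³
  concrete: M = 4.01×10⁻³
  copper: M = 3.63×10⁻³
Highest index: magnesium alloy.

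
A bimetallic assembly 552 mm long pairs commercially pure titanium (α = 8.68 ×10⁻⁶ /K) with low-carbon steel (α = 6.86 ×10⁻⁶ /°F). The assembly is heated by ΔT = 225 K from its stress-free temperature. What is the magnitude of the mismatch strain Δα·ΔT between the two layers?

low-carbon steel: α = 6.86×10⁻⁶/°F × 9/5 = 12.3×10⁻⁶/K.
Δα = |8.68 − 12.3|×10⁻⁶/K = 3.67×10⁻⁶/K.
Mismatch strain = Δα·ΔT = 3.67×10⁻⁶ × 225.0 = 8.25×10⁻⁴.

8.25×10⁻⁴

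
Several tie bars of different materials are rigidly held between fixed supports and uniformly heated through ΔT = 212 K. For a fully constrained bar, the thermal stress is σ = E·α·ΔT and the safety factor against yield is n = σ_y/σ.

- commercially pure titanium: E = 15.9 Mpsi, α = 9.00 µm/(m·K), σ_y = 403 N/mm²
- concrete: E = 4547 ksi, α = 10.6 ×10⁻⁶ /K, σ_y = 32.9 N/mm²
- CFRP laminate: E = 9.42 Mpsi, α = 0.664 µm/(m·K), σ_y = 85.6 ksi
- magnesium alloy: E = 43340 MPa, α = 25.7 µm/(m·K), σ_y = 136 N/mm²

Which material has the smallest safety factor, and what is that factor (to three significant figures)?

With everything in SI (GPa, ×10⁻⁶/K, MPa):
  commercially pure titanium: E = 109.6, α = 9.00, σ_y = 403.0 → σ = 209 MPa, n = 1.93
  concrete: E = 31.35, α = 10.6, σ_y = 32.90 → σ = 70.5 MPa, n = 0.467
  CFRP laminate: E = 64.95, α = 0.664, σ_y = 590.2 → σ = 9.14 MPa, n = 64.6
  magnesium alloy: E = 43.34, α = 25.7, σ_y = 136.0 → σ = 236 MPa, n = 0.576
Concrete has the lowest safety factor, n = 0.467.

concrete, n = 0.467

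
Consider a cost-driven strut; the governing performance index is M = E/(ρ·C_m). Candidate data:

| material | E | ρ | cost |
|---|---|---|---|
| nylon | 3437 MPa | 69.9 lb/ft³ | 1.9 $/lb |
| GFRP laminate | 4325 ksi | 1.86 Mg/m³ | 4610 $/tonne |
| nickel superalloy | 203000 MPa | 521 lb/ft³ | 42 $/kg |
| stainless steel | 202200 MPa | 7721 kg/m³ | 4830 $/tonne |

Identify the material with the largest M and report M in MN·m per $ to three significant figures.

In SI units:
  nylon: E = 3.437 GPa, ρ = 1120 kg/m³, cost = 4.189 $/kg
  GFRP laminate: E = 29.82 GPa, ρ = 1860 kg/m³, cost = 4.610 $/kg
  nickel superalloy: E = 203.0 GPa, ρ = 8346 kg/m³, cost = 42.00 $/kg
  stainless steel: E = 202.2 GPa, ρ = 7721 kg/m³, cost = 4.830 $/kg
  stainless steel: M = 5.42 MN·m per $
  GFRP laminate: M = 3.48 MN·m per $
  nylon: M = 0.733 MN·m per $
  nickel superalloy: M = 0.579 MN·m per $
Stainless steel ranks first.

stainless steel, M = 5.42 MN·m per $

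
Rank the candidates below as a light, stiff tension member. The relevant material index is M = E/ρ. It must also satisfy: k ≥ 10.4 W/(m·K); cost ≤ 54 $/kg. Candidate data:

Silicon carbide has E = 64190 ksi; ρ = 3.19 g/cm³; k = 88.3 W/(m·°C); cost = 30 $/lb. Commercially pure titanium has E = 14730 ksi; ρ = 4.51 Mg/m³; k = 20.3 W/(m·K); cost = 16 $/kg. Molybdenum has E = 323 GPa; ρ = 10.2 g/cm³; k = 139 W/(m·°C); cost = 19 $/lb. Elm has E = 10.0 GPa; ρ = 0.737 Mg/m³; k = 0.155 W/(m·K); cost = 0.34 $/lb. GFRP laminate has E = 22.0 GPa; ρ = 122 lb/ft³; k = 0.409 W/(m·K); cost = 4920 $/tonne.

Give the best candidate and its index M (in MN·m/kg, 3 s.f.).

molybdenum, M = 31.7 MN·m/kg

Screen on constraints: k ≥ 10.4 W/(m·K); cost ≤ 54 $/kg. Survivors: commercially pure titanium, molybdenum.
Convert each candidate to consistent units, then evaluate M:
  commercially pure titanium: E = 101.6 GPa, ρ = 4510 kg/m³
  molybdenum: E = 323.0 GPa, ρ = 10200 kg/m³
  molybdenum: M = 31.7 MN·m/kg
  commercially pure titanium: M = 22.5 MN·m/kg
Molybdenum ranks first.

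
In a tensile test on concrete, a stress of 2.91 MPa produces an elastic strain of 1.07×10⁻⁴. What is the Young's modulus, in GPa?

E = σ/ε = 2.91 MPa / 1.07×10⁻⁴ = 27200 MPa = 27.2 GPa.

27.2 GPa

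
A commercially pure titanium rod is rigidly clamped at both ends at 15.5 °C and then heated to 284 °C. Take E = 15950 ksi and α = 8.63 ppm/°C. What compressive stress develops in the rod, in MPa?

E = 15950 ksi = 110.0 GPa.
ΔT = 268.5 K. Constrained thermal stress σ = E·α·ΔT = 110.0×10³ MPa × 8.63×10⁻⁶ × 268.5 = 255 MPa (compressive).

255 MPa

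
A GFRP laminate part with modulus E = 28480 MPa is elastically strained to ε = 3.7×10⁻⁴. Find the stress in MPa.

E = 28480 MPa = 28.48 GPa.
σ = E·ε = 28480 MPa × 3.7×10⁻⁴ = 10.5 MPa.

10.5 MPa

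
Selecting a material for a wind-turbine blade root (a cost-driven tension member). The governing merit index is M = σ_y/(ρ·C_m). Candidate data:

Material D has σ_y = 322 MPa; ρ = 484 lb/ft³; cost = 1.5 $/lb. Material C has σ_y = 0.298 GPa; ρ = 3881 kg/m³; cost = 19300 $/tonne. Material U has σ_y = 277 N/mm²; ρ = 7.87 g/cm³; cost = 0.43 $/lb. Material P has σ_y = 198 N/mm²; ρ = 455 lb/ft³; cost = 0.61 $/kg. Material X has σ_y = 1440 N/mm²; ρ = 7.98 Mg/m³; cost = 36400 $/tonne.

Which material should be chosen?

material P

In SI units:
  material D: σ_y = 322.0 MPa, ρ = 7753 kg/m³, cost = 3.307 $/kg
  material C: σ_y = 298.0 MPa, ρ = 3881 kg/m³, cost = 19.30 $/kg
  material U: σ_y = 277.0 MPa, ρ = 7870 kg/m³, cost = 0.9480 $/kg
  material P: σ_y = 198.0 MPa, ρ = 7288 kg/m³, cost = 0.6100 $/kg
  material X: σ_y = 1440 MPa, ρ = 7980 kg/m³, cost = 36.40 $/kg
  material P: M = 44.5 kN·m per $
  material U: M = 37.1 kN·m per $
  material D: M = 12.6 kN·m per $
  material X: M = 4.96 kN·m per $
  material C: M = 3.98 kN·m per $
Material P ranks first.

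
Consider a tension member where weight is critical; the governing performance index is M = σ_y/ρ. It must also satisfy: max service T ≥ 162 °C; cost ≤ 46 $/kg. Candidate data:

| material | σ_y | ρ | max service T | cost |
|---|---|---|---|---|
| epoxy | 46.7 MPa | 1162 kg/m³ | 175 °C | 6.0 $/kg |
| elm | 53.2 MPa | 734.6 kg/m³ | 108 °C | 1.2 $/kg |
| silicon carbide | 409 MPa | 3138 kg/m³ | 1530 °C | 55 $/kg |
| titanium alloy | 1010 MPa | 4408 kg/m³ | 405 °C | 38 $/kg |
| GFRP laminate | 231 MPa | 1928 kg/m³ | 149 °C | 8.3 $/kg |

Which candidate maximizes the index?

Screen on constraints: max service T ≥ 162 °C; cost ≤ 46 $/kg. Survivors: epoxy, titanium alloy.
Per-candidate index values:
  titanium alloy: M = 229 kN·m/kg
  epoxy: M = 40.2 kN·m/kg
Titanium alloy has the largest M.

titanium alloy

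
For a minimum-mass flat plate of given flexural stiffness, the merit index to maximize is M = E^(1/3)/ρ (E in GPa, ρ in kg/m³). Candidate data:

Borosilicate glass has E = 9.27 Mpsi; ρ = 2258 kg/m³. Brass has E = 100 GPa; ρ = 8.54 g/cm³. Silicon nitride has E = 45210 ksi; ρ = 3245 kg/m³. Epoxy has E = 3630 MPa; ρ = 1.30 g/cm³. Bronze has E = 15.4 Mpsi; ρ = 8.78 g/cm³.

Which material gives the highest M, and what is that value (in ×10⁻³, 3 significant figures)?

silicon nitride, M = 2.09×10⁻³

After converting to SI:
  borosilicate glass: E = 63.91 GPa, ρ = 2258 kg/m³
  brass: E = 100.0 GPa, ρ = 8540 kg/m³
  silicon nitride: E = 311.7 GPa, ρ = 3245 kg/m³
  epoxy: E = 3.630 GPa, ρ = 1300 kg/m³
  bronze: E = 106.2 GPa, ρ = 8780 kg/m³
  silicon nitride: M = 2.09×10⁻³
  borosilicate glass: M = 1.77×10⁻³
  epoxy: M = 1.18×10⁻³
  brass: M = 0.544×10⁻³
  bronze: M = 0.539×10⁻³
Highest index: silicon nitride.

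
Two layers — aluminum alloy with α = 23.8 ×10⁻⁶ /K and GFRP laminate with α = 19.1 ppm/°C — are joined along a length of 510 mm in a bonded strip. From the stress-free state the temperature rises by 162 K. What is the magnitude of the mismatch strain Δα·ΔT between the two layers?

7.61×10⁻⁴

Δα = |23.8 − 19.1|×10⁻⁶/K = 4.70×10⁻⁶/K.
Mismatch strain = Δα·ΔT = 4.70×10⁻⁶ × 162.0 = 7.61×10⁻⁴.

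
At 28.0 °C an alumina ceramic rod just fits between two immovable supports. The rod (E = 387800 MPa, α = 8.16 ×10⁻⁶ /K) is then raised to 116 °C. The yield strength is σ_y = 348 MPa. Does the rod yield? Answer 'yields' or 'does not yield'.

E = 387800 MPa = 387.8 GPa.
ΔT = 88.00 K. Constrained thermal stress σ = E·α·ΔT = 387.8×10³ MPa × 8.16×10⁻⁶ × 88.00 = 278 MPa (compressive).
Compare to σ_y = 348 MPa: σ < σ_y, so it does not yield.

does not yield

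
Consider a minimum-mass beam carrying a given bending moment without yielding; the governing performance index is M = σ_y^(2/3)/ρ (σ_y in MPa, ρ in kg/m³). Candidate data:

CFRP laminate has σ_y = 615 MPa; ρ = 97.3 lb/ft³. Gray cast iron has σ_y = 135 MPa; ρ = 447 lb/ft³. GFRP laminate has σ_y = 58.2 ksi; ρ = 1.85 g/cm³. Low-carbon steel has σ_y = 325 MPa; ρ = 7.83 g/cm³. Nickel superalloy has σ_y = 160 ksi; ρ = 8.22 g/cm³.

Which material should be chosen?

Putting every candidate on a common basis:
  CFRP laminate: σ_y = 615.0 MPa, ρ = 1559 kg/m³
  gray cast iron: σ_y = 135.0 MPa, ρ = 7160 kg/m³
  GFRP laminate: σ_y = 401.3 MPa, ρ = 1850 kg/m³
  low-carbon steel: σ_y = 325.0 MPa, ρ = 7830 kg/m³
  nickel superalloy: σ_y = 1103 MPa, ρ = 8220 kg/m³
  CFRP laminate: M = 46.4×10⁻³
  GFRP laminate: M = 29.4×10⁻³
  nickel superalloy: M = 13.0×10⁻³
  low-carbon steel: M = 6.04×10⁻³
  gray cast iron: M = 3.68×10⁻³
Highest index: CFRP laminate.

CFRP laminate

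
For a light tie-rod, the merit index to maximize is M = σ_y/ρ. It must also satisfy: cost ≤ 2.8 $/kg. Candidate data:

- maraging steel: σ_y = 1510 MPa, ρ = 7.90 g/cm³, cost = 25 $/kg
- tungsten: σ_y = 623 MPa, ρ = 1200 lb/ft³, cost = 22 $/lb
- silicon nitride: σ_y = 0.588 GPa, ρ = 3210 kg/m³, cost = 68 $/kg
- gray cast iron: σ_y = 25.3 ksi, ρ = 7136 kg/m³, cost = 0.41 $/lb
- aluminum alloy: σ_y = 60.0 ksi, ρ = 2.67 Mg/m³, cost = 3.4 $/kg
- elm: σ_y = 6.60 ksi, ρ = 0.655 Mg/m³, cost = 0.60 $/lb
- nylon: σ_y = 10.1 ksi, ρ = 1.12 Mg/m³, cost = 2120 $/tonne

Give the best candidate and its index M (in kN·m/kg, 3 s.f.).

elm, M = 69.5 kN·m/kg

Screen on constraints: cost ≤ 2.8 $/kg. Survivors: gray cast iron, elm, nylon.
In SI units:
  gray cast iron: σ_y = 174.4 MPa, ρ = 7136 kg/m³
  elm: σ_y = 45.51 MPa, ρ = 655.0 kg/m³
  nylon: σ_y = 69.64 MPa, ρ = 1120 kg/m³
  elm: M = 69.5 kN·m/kg
  nylon: M = 62.2 kN·m/kg
  gray cast iron: M = 24.4 kN·m/kg
The maximum is for elm.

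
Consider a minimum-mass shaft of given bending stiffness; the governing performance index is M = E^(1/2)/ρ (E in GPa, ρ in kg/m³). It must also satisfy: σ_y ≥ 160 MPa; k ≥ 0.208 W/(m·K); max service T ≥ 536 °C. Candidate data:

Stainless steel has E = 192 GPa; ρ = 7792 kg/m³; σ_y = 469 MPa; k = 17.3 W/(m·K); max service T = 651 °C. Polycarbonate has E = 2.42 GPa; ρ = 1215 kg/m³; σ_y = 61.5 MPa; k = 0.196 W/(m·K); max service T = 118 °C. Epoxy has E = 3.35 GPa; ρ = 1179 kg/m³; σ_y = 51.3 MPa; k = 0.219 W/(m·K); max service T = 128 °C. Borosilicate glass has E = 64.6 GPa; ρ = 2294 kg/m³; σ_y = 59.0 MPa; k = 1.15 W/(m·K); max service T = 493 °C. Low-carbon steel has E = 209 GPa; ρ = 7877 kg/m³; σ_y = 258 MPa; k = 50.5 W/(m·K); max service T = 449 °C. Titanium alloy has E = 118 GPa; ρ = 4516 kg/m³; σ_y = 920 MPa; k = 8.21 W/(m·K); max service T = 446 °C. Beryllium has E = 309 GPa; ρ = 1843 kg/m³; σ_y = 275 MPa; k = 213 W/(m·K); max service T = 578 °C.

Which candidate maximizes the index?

Screen on constraints: σ_y ≥ 160 MPa; k ≥ 0.208 W/(m·K); max service T ≥ 536 °C. Survivors: stainless steel, beryllium.
Per-candidate index values:
  beryllium: M = 9.54×10⁻³
  stainless steel: M = 1.78×10⁻³
Beryllium ranks first.

beryllium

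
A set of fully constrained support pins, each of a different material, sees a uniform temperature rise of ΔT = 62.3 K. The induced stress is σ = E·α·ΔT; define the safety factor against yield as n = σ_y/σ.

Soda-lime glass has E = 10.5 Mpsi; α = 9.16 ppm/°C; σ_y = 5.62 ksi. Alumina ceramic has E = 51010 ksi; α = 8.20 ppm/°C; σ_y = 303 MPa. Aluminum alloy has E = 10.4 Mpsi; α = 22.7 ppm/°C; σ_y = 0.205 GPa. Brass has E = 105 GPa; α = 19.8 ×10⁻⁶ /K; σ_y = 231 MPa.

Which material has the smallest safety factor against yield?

soda-lime glass

Converting E to GPa, α to ×10⁻⁶/K, σ_y to MPa, then σ and n for each:
  soda-lime glass: E = 72.39, α = 9.16, σ_y = 38.75 → σ = 41.3 MPa, n = 0.938
  alumina ceramic: E = 351.7, α = 8.20, σ_y = 303.0 → σ = 180 MPa, n = 1.69
  aluminum alloy: E = 71.71, α = 22.7, σ_y = 205.0 → σ = 101 MPa, n = 2.02
  brass: E = 105.0, α = 19.8, σ_y = 231.0 → σ = 130 MPa, n = 1.78
The minimum is soda-lime glass at n = 0.938.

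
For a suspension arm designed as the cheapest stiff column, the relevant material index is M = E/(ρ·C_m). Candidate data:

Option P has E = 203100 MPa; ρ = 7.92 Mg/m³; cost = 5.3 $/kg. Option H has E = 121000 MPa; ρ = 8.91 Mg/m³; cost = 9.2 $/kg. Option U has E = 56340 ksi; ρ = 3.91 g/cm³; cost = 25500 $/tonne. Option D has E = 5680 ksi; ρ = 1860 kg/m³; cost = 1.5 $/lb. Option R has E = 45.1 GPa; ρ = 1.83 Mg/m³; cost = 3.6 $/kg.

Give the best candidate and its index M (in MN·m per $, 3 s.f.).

Convert each candidate to consistent units, then evaluate M:
  option P: E = 203.1 GPa, ρ = 7920 kg/m³, cost = 5.300 $/kg
  option H: E = 121.0 GPa, ρ = 8910 kg/m³, cost = 9.200 $/kg
  option U: E = 388.5 GPa, ρ = 3910 kg/m³, cost = 25.50 $/kg
  option D: E = 39.16 GPa, ρ = 1860 kg/m³, cost = 3.307 $/kg
  option R: E = 45.10 GPa, ρ = 1830 kg/m³, cost = 3.600 $/kg
  option R: M = 6.85 MN·m per $
  option D: M = 6.37 MN·m per $
  option P: M = 4.84 MN·m per $
  option U: M = 3.90 MN·m per $
  option H: M = 1.48 MN·m per $
Option R ranks first.

option R, M = 6.85 MN·m per $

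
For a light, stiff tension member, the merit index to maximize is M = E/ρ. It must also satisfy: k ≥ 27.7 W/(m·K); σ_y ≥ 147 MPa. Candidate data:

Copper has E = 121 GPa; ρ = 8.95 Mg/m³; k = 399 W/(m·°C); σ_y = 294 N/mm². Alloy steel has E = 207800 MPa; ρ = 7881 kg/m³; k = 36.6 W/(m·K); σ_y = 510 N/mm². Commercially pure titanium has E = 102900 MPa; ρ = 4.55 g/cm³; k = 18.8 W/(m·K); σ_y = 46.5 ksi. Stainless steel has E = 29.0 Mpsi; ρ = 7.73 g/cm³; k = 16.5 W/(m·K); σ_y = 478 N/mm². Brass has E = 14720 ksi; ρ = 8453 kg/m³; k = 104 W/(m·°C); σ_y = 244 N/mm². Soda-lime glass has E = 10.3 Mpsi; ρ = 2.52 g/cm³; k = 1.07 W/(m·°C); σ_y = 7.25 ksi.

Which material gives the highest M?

Screen on constraints: k ≥ 27.7 W/(m·K); σ_y ≥ 147 MPa. Survivors: copper, alloy steel, brass.
In SI units:
  copper: E = 121.0 GPa, ρ = 8950 kg/m³
  alloy steel: E = 207.8 GPa, ρ = 7881 kg/m³
  brass: E = 101.5 GPa, ρ = 8453 kg/m³
  alloy steel: M = 26.4 MN·m/kg
  copper: M = 13.5 MN·m/kg
  brass: M = 12.0 MN·m/kg
Highest index: alloy steel.

alloy steel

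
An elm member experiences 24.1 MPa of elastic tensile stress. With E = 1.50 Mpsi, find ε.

E = 1.50 Mpsi = 10.34 GPa = 10340 MPa.
ε = σ/E = 24.1 / 10340 = 2.33×10⁻³.

2.33×10⁻³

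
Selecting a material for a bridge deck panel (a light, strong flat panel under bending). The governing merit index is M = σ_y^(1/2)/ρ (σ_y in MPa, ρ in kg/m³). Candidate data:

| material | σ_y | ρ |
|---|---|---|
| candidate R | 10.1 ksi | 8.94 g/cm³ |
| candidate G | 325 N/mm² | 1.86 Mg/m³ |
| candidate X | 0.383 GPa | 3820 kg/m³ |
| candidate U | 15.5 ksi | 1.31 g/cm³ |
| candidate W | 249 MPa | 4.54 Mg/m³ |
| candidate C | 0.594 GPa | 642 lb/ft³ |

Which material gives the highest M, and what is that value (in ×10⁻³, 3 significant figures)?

Putting every candidate on a common basis:
  candidate R: σ_y = 69.64 MPa, ρ = 8940 kg/m³
  candidate G: σ_y = 325.0 MPa, ρ = 1860 kg/m³
  candidate X: σ_y = 383.0 MPa, ρ = 3820 kg/m³
  candidate U: σ_y = 106.9 MPa, ρ = 1310 kg/m³
  candidate W: σ_y = 249.0 MPa, ρ = 4540 kg/m³
  candidate C: σ_y = 594.0 MPa, ρ = 10280 kg/m³
  candidate G: M = 9.69×10⁻³
  candidate U: M = 7.89×10⁻³
  candidate X: M = 5.12×10⁻³
  candidate W: M = 3.48×10⁻³
  candidate C: M = 2.37×10⁻³
  candidate R: M = 0.933×10⁻³
Candidate G has the largest M.

candidate G, M = 9.69×10⁻³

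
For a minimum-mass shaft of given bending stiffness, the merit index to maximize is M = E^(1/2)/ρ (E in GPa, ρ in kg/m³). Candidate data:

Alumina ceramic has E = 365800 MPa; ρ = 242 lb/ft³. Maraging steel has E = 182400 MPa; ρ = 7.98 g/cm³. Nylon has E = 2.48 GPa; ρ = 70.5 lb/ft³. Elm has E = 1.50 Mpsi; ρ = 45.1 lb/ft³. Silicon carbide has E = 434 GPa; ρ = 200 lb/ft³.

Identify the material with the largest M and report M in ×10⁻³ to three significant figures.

Convert each candidate to consistent units, then evaluate M:
  alumina ceramic: E = 365.8 GPa, ρ = 3876 kg/m³
  maraging steel: E = 182.4 GPa, ρ = 7980 kg/m³
  nylon: E = 2.480 GPa, ρ = 1129 kg/m³
  elm: E = 10.34 GPa, ρ = 722.4 kg/m³
  silicon carbide: E = 434.0 GPa, ρ = 3204 kg/m³
  silicon carbide: M = 6.50×10⁻³
  alumina ceramic: M = 4.93×10⁻³
  elm: M = 4.45×10⁻³
  maraging steel: M = 1.69×10⁻³
  nylon: M = 1.39×10⁻³
Highest index: silicon carbide.

silicon carbide, M = 6.50×10⁻³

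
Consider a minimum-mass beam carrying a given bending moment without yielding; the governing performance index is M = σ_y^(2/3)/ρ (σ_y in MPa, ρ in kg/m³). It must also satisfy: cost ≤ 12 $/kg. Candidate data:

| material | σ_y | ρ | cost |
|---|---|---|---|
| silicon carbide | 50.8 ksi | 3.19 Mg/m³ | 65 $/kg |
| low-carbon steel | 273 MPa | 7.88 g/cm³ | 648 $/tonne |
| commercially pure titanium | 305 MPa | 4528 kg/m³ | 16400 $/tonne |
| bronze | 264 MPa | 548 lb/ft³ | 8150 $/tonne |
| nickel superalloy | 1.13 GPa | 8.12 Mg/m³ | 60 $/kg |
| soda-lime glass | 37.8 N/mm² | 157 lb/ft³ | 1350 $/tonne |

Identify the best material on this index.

low-carbon steel

Screen on constraints: cost ≤ 12 $/kg. Survivors: low-carbon steel, bronze, soda-lime glass.
In SI units:
  low-carbon steel: σ_y = 273.0 MPa, ρ = 7880 kg/m³
  bronze: σ_y = 264.0 MPa, ρ = 8778 kg/m³
  soda-lime glass: σ_y = 37.80 MPa, ρ = 2515 kg/m³
  low-carbon steel: M = 5.34×10⁻³
  bronze: M = 4.69×10⁻³
  soda-lime glass: M = 4.48×10⁻³
Highest index: low-carbon steel.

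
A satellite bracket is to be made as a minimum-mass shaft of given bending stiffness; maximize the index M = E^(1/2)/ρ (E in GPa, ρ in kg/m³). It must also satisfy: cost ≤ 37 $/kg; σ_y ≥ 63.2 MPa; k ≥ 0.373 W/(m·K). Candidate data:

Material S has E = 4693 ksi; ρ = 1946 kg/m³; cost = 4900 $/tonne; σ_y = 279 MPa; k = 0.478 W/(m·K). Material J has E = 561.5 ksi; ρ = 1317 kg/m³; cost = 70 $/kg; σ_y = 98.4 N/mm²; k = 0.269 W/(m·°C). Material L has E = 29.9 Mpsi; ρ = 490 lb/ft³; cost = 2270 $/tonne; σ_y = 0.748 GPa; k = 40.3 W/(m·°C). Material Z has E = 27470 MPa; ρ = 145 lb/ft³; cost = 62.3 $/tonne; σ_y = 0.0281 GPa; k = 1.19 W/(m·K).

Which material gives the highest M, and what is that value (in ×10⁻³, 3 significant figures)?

material S, M = 2.92×10⁻³

Screen on constraints: cost ≤ 37 $/kg; σ_y ≥ 63.2 MPa; k ≥ 0.373 W/(m·K). Survivors: material S, material L.
After converting to SI:
  material S: E = 32.36 GPa, ρ = 1946 kg/m³
  material L: E = 206.2 GPa, ρ = 7849 kg/m³
  material S: M = 2.92×10⁻³
  material L: M = 1.83×10⁻³
Material S ranks first.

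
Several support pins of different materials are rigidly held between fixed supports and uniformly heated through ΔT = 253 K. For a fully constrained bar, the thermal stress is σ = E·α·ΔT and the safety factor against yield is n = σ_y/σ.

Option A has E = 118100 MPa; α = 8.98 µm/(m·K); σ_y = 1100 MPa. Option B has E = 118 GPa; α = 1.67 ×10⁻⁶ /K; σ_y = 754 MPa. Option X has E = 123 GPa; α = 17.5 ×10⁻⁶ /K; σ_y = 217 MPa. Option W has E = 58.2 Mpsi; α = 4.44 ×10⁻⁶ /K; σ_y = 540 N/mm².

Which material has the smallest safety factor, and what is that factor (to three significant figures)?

Per material, after unit conversion:
  option A: E = 118.1, α = 8.98, σ_y = 1100 → σ = 268 MPa, n = 4.10
  option B: E = 118.0, α = 1.67, σ_y = 754.0 → σ = 49.9 MPa, n = 15.1
  option X: E = 123.0, α = 17.5, σ_y = 217.0 → σ = 545 MPa, n = 0.398
  option W: E = 401.3, α = 4.44, σ_y = 540.0 → σ = 451 MPa, n = 1.20
The minimum is option X at n = 0.398.

option X, n = 0.398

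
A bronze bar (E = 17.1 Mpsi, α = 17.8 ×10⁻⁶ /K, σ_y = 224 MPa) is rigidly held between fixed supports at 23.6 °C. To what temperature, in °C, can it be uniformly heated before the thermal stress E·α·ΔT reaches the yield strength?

130 °C

E = 17.1 Mpsi = 117.9 GPa.
E·α·ΔT = 224.0 MPa ⇒ ΔT = 224.0 / (117.9×10³ × 17.8×10⁻⁶) = 106.7 K.
T = 23.6 + 106.7 = 130.3 °C.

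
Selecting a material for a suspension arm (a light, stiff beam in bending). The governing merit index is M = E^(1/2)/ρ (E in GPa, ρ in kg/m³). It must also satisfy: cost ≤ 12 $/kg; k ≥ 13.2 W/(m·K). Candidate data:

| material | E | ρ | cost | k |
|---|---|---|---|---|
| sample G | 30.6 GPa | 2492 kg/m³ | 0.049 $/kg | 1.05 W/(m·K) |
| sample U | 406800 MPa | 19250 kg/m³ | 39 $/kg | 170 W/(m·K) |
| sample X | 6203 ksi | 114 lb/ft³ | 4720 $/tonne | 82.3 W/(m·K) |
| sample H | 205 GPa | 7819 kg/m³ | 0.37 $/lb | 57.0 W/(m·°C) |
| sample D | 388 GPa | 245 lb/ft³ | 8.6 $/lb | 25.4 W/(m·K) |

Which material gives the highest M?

sample X

Screen on constraints: cost ≤ 12 $/kg; k ≥ 13.2 W/(m·K). Survivors: sample X, sample H.
After converting to SI:
  sample X: E = 42.77 GPa, ρ = 1826 kg/m³
  sample H: E = 205.0 GPa, ρ = 7819 kg/m³
  sample X: M = 3.58×10⁻³
  sample H: M = 1.83×10⁻³
Sample X has the largest M.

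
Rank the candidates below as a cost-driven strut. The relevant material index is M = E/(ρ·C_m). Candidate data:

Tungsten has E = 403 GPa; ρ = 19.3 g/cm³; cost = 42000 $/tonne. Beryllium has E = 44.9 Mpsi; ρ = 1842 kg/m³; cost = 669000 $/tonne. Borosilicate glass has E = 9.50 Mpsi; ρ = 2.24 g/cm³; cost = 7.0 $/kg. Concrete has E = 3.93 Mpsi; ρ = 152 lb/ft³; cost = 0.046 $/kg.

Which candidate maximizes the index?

Putting every candidate on a common basis:
  tungsten: E = 403.0 GPa, ρ = 19300 kg/m³, cost = 42.00 $/kg
  beryllium: E = 309.6 GPa, ρ = 1842 kg/m³, cost = 669.0 $/kg
  borosilicate glass: E = 65.50 GPa, ρ = 2240 kg/m³, cost = 7.000 $/kg
  concrete: E = 27.10 GPa, ρ = 2435 kg/m³, cost = 0.04600 $/kg
  concrete: M = 242 MN·m per $
  borosilicate glass: M = 4.18 MN·m per $
  tungsten: M = 0.497 MN·m per $
  beryllium: M = 0.251 MN·m per $
Concrete ranks first.

concrete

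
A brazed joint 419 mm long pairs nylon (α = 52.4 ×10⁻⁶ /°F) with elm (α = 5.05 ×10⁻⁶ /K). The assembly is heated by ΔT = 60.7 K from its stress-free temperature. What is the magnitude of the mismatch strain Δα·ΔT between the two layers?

nylon: α = 52.4×10⁻⁶/°F × 9/5 = 94.3×10⁻⁶/K.
Δα = |94.3 − 5.05|×10⁻⁶/K = 89.3×10⁻⁶/K.
Mismatch strain = Δα·ΔT = 89.3×10⁻⁶ × 60.7 = 5.42×10⁻³.

5.42×10⁻³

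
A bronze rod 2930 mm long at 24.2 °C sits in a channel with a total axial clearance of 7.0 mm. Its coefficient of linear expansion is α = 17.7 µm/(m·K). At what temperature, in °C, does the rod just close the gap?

α·L₀·ΔT = 7.0 mm ⇒ ΔT = 7.0 / (17.7×10⁻⁶ × 2930.0) = 135.0 K.
T = 24.2 + 135.0 = 159.2 °C.

159 °C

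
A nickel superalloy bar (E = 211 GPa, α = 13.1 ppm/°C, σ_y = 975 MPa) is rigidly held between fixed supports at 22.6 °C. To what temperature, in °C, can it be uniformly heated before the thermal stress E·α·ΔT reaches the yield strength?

375 °C

E·α·ΔT = 975.0 MPa ⇒ ΔT = 975.0 / (211.0×10³ × 13.1×10⁻⁶) = 352.7 K.
T = 22.6 + 352.7 = 375.3 °C.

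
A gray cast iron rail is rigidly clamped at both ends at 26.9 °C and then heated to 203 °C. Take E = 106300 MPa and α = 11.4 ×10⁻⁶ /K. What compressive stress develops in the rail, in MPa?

E = 106300 MPa = 106.3 GPa.
ΔT = 176.1 K. Constrained thermal stress σ = E·α·ΔT = 106.3×10³ MPa × 11.4×10⁻⁶ × 176.1 = 213 MPa (compressive).

213 MPa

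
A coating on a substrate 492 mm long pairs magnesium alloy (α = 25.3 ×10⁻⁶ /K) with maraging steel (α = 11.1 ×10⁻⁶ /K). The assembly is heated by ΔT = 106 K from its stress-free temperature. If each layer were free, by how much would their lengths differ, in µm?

741 µm

Δα = |25.3 − 11.1|×10⁻⁶/K = 14.2×10⁻⁶/K.
ΔL_mismatch = Δα·L·ΔT = 14.2×10⁻⁶ × 492.0 mm × 106.0 K = 741 µm.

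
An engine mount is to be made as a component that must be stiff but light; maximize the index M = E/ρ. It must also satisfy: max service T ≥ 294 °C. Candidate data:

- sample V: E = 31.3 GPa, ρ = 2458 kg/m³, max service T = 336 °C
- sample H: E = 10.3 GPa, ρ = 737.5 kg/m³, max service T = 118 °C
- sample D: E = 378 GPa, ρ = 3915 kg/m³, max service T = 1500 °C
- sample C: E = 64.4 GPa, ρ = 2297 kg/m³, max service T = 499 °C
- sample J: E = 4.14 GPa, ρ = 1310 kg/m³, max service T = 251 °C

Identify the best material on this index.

Screen on constraints: max service T ≥ 294 °C. Survivors: sample V, sample D, sample C.
Computing M directly (units already consistent):
  sample D: M = 96.6 MN·m/kg
  sample C: M = 28.0 MN·m/kg
  sample V: M = 12.7 MN·m/kg
Sample D has the largest M.

sample D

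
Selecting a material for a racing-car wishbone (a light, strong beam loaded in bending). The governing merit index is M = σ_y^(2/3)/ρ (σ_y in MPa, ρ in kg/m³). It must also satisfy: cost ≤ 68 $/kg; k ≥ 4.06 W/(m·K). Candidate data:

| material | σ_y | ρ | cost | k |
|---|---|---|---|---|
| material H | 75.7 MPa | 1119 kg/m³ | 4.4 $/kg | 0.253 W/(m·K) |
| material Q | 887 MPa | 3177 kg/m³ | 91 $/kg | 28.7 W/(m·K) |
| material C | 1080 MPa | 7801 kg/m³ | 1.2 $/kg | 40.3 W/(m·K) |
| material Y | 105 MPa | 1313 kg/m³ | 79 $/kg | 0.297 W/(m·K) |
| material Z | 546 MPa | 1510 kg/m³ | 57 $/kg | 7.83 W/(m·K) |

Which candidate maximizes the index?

Screen on constraints: cost ≤ 68 $/kg; k ≥ 4.06 W/(m·K). Survivors: material C, material Z.
Computing M directly (units already consistent):
  material Z: M = 44.2×10⁻³
  material C: M = 13.5×10⁻³
The maximum is for material Z.

material Z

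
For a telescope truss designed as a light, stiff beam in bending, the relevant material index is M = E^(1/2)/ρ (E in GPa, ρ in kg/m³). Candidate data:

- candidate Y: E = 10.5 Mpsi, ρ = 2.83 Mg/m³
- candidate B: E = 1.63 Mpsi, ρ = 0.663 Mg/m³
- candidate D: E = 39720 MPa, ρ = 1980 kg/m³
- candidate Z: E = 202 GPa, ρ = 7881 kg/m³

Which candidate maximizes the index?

candidate B

Putting every candidate on a common basis:
  candidate Y: E = 72.39 GPa, ρ = 2830 kg/m³
  candidate B: E = 11.24 GPa, ρ = 663.0 kg/m³
  candidate D: E = 39.72 GPa, ρ = 1980 kg/m³
  candidate Z: E = 202.0 GPa, ρ = 7881 kg/m³
  candidate B: M = 5.06×10⁻³
  candidate D: M = 3.18×10⁻³
  candidate Y: M = 3.01×10⁻³
  candidate Z: M = 1.80×10⁻³
Candidate B has the largest M.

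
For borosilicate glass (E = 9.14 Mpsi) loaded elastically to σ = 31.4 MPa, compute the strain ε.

4.98×10⁻⁴

E = 9.14 Mpsi = 63.02 GPa = 63020 MPa.
ε = σ/E = 31.4 / 63020 = 4.98×10⁻⁴.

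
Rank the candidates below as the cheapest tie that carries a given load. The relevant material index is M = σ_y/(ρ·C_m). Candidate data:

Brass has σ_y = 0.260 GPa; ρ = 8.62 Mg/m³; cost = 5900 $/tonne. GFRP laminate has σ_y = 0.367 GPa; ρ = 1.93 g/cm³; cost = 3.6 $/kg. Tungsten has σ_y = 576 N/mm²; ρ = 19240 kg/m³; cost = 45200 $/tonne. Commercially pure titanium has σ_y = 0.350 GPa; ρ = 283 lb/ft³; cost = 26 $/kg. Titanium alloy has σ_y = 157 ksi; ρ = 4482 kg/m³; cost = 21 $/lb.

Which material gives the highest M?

After converting to SI:
  brass: σ_y = 260.0 MPa, ρ = 8620 kg/m³, cost = 5.900 $/kg
  GFRP laminate: σ_y = 367.0 MPa, ρ = 1930 kg/m³, cost = 3.600 $/kg
  tungsten: σ_y = 576.0 MPa, ρ = 19240 kg/m³, cost = 45.20 $/kg
  commercially pure titanium: σ_y = 350.0 MPa, ρ = 4533 kg/m³, cost = 26.00 $/kg
  titanium alloy: σ_y = 1082 MPa, ρ = 4482 kg/m³, cost = 46.30 $/kg
  GFRP laminate: M = 52.8 kN·m per $
  titanium alloy: M = 5.22 kN·m per $
  brass: M = 5.11 kN·m per $
  commercially pure titanium: M = 2.97 kN·m per $
  tungsten: M = 0.662 kN·m per $
GFRP laminate ranks first.

GFRP laminate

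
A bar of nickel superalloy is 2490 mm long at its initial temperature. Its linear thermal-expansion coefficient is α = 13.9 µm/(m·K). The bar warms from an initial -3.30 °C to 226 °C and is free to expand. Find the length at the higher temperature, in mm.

ΔT = 226 − (-3.30) = 229.3 K.
ΔL = α·L₀·ΔT = 13.9×10⁻⁶ × 2490 mm × 229.3 K = 7.94 mm.
L = L₀ + ΔL = 2490 + 7.94 = 2497.9 mm.

2497.9 mm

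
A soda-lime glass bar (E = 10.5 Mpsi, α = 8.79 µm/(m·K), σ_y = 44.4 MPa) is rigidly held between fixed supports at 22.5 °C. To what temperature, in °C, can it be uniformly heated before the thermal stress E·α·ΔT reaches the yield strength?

92.3 °C

E = 10.5 Mpsi = 72.39 GPa.
E·α·ΔT = 44.40 MPa ⇒ ΔT = 44.40 / (72.39×10³ × 8.79×10⁻⁶) = 69.77 K.
T = 22.5 + 69.77 = 92.27 °C.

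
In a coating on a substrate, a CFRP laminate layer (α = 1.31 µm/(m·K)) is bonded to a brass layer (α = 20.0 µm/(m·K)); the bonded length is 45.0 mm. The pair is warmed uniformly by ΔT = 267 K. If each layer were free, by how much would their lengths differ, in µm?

225 µm

Δα = |1.31 − 20.0|×10⁻⁶/K = 18.7×10⁻⁶/K.
ΔL_mismatch = Δα·L·ΔT = 18.7×10⁻⁶ × 45.0 mm × 267.0 K = 225 µm.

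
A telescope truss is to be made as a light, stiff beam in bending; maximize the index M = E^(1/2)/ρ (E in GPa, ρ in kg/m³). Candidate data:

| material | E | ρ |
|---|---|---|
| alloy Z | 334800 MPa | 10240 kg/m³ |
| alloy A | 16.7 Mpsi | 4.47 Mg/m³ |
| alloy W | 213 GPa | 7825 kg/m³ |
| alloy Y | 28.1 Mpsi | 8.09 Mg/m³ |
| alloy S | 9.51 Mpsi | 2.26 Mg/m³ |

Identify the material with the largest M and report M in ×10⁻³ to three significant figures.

Normalizing units and computing the index:
  alloy Z: E = 334.8 GPa, ρ = 10240 kg/m³
  alloy A: E = 115.1 GPa, ρ = 4470 kg/m³
  alloy W: E = 213.0 GPa, ρ = 7825 kg/m³
  alloy Y: E = 193.7 GPa, ρ = 8090 kg/m³
  alloy S: E = 65.57 GPa, ρ = 2260 kg/m³
  alloy S: M = 3.58×10⁻³
  alloy A: M = 2.40×10⁻³
  alloy W: M = 1.87×10⁻³
  alloy Z: M = 1.79×10⁻³
  alloy Y: M = 1.72×10⁻³
Alloy S ranks first.

alloy S, M = 3.58×10⁻³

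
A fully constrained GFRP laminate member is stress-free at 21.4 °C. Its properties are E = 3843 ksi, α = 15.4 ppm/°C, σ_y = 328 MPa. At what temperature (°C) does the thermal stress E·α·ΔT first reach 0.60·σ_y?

E = 3843 ksi = 26.50 GPa.
E·α·ΔT = 196.8 MPa ⇒ ΔT = 196.8 / (26.50×10³ × 15.4×10⁻⁶) = 482.3 K.
T = 21.4 + 482.3 = 503.7 °C.

504 °C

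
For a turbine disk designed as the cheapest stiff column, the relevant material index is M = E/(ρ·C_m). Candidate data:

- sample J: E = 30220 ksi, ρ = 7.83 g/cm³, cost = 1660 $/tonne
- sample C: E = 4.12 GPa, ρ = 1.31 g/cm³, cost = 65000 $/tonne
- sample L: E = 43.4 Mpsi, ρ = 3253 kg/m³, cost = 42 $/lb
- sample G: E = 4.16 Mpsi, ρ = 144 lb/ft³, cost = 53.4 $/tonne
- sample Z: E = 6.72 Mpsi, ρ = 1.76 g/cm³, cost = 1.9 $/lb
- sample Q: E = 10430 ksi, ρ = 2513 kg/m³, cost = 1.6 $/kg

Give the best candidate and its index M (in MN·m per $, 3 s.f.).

sample G, M = 233 MN·m per $

Normalizing units and computing the index:
  sample J: E = 208.4 GPa, ρ = 7830 kg/m³, cost = 1.660 $/kg
  sample C: E = 4.120 GPa, ρ = 1310 kg/m³, cost = 65.00 $/kg
  sample L: E = 299.2 GPa, ρ = 3253 kg/m³, cost = 92.59 $/kg
  sample G: E = 28.68 GPa, ρ = 2307 kg/m³, cost = 0.05340 $/kg
  sample Z: E = 46.33 GPa, ρ = 1760 kg/m³, cost = 4.189 $/kg
  sample Q: E = 71.91 GPa, ρ = 2513 kg/m³, cost = 1.600 $/kg
  sample G: M = 233 MN·m per $
  sample Q: M = 17.9 MN·m per $
  sample J: M = 16.0 MN·m per $
  sample Z: M = 6.28 MN·m per $
  sample L: M = 0.993 MN·m per $
  sample C: M = 0.0484 MN·m per $
Sample G ranks first.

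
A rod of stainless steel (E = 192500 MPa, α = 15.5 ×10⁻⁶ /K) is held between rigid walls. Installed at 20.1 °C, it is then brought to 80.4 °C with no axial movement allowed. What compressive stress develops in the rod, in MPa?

180 MPa

E = 192500 MPa = 192.5 GPa.
ΔT = 60.30 K. Constrained thermal stress σ = E·α·ΔT = 192.5×10³ MPa × 15.5×10⁻⁶ × 60.30 = 180 MPa (compressive).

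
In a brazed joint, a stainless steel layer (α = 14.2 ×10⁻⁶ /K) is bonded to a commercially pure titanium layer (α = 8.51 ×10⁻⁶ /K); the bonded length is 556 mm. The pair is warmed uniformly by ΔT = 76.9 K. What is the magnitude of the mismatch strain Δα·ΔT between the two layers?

4.38×10⁻⁴

Δα = |14.2 − 8.51|×10⁻⁶/K = 5.69×10⁻⁶/K.
Mismatch strain = Δα·ΔT = 5.69×10⁻⁶ × 76.9 = 4.38×10⁻⁴.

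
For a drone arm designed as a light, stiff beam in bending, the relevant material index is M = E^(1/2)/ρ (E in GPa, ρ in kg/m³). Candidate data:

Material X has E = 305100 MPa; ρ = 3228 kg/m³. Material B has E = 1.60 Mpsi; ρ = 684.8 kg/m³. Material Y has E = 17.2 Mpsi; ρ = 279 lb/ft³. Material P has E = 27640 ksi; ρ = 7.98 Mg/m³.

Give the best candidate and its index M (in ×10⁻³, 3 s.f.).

material X, M = 5.41×10⁻³

In SI units:
  material X: E = 305.1 GPa, ρ = 3228 kg/m³
  material B: E = 11.03 GPa, ρ = 684.8 kg/m³
  material Y: E = 118.6 GPa, ρ = 4469 kg/m³
  material P: E = 190.6 GPa, ρ = 7980 kg/m³
  material X: M = 5.41×10⁻³
  material B: M = 4.85×10⁻³
  material Y: M = 2.44×10⁻³
  material P: M = 1.73×10⁻³
The maximum is for material X.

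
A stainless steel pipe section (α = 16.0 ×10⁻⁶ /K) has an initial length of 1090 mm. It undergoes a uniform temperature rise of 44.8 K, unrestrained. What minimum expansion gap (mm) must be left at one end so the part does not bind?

0.781 mm

ΔL = α·L₀·ΔT = 16.0×10⁻⁶ × 1090 mm × 44.80 K = 0.781 mm.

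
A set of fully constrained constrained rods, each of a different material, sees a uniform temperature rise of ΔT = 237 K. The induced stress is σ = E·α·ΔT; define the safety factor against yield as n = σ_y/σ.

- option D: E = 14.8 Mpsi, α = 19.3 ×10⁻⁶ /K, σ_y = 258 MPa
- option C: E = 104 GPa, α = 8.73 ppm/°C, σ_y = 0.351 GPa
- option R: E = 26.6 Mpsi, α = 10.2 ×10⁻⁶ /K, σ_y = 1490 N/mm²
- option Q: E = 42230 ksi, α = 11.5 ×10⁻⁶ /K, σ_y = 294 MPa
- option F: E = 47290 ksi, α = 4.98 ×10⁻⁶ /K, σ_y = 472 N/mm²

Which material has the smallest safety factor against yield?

In consistent units (E in GPa, α in ×10⁻⁶/K, σ_y in MPa):
  option D: E = 102.0, α = 19.3, σ_y = 258.0 → σ = 467 MPa, n = 0.553
  option C: E = 104.0, α = 8.73, σ_y = 351.0 → σ = 215 MPa, n = 1.63
  option R: E = 183.4, α = 10.2, σ_y = 1490 → σ = 443 MPa, n = 3.36
  option Q: E = 291.2, α = 11.5, σ_y = 294.0 → σ = 794 MPa, n = 0.370
  option F: E = 326.1, α = 4.98, σ_y = 472.0 → σ = 385 MPa, n = 1.23
Smallest n: option Q with n = 0.370.

option Q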